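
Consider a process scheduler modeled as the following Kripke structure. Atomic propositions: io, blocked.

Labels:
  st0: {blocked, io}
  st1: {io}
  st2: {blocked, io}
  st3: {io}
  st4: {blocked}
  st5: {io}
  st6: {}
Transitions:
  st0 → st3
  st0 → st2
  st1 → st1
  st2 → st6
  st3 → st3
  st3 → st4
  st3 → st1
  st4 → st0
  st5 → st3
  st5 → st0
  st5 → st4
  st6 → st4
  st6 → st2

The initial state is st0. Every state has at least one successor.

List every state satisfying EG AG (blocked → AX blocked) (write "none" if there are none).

States satisfying AG (blocked → AX blocked): {st1}.
States satisfying EG AG (blocked → AX blocked): {st1}.

{st1}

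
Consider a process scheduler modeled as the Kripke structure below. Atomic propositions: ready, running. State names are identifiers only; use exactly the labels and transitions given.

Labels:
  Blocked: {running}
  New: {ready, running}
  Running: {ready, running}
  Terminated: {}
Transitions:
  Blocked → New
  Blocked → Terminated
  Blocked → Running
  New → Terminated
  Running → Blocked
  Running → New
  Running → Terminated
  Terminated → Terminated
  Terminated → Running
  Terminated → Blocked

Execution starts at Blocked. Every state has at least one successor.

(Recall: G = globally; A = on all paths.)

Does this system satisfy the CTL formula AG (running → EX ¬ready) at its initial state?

Yes

States satisfying running → EX ¬ready: {Blocked, New, Running, Terminated}.
States satisfying AG (running → EX ¬ready): {Blocked, New, Running, Terminated}.
Every state reachable from Blocked satisfies running → EX ¬ready.
Blocked ∈ Sat(AG (running → EX ¬ready)).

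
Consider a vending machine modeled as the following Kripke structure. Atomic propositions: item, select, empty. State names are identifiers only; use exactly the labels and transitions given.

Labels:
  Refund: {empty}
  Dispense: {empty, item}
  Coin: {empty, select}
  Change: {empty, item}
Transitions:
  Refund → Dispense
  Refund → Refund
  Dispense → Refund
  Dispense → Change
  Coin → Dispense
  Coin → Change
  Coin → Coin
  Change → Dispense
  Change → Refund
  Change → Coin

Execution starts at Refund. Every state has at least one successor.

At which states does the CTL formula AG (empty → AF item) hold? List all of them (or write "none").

States satisfying empty → AF item: {Dispense, Change}.
States satisfying AG (empty → AF item): ∅.

none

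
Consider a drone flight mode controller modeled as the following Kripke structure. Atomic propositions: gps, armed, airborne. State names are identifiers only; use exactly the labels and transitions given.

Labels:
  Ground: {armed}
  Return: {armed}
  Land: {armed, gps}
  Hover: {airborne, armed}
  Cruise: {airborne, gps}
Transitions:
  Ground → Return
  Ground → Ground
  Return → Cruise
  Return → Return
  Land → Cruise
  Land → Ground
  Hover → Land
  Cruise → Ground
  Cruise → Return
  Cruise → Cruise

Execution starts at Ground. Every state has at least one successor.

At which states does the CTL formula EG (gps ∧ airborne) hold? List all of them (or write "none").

States satisfying gps ∧ airborne: {Cruise}.
States satisfying EG (gps ∧ airborne): {Cruise}.

{Cruise}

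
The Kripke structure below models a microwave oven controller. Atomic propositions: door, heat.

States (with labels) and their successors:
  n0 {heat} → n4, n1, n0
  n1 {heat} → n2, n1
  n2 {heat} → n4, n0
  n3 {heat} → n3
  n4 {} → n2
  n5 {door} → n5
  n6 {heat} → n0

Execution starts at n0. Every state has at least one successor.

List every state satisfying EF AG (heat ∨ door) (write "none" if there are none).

{n3, n5}

States satisfying AG (heat ∨ door): {n3, n5}.
States satisfying EF AG (heat ∨ door): {n3, n5}.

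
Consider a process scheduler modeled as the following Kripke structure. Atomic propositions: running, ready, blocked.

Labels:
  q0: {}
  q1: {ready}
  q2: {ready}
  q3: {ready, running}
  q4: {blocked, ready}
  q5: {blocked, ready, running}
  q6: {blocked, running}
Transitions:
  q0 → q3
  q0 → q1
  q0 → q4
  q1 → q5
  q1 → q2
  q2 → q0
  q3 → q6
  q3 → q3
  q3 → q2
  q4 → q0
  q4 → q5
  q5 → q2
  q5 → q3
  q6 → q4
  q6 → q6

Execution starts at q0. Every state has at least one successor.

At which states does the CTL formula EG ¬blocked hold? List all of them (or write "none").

{q0, q1, q2, q3}

States satisfying ¬blocked: {q0, q1, q2, q3}.
States satisfying EG ¬blocked: {q0, q1, q2, q3}.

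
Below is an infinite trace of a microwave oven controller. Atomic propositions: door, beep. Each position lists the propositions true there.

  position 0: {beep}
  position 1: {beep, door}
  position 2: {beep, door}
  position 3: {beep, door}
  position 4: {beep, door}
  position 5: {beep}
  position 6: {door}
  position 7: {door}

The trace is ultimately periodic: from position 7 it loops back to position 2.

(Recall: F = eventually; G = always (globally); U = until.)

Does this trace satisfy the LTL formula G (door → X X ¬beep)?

door → X X ¬beep must hold at every position from 0 onward. It fails at position 1, so G (door → X X ¬beep) is false.
Positions where door holds: 1, 2, 3, 4, 6, 7.
Check X X ¬beep at each: 1→fails, 2→fails, 3→fails, 4→ok, 6→fails, 7→fails.

Does not hold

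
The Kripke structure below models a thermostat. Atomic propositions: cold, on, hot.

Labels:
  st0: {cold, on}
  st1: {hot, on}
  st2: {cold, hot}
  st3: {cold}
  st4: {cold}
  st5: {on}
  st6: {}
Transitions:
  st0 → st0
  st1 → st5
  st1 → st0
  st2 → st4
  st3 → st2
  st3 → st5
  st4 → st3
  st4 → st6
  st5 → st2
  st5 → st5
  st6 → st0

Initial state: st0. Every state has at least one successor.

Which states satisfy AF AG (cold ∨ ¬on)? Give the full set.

States satisfying AG (cold ∨ ¬on): {st0, st6}.
States satisfying AF AG (cold ∨ ¬on): {st0, st6}.

{st0, st6}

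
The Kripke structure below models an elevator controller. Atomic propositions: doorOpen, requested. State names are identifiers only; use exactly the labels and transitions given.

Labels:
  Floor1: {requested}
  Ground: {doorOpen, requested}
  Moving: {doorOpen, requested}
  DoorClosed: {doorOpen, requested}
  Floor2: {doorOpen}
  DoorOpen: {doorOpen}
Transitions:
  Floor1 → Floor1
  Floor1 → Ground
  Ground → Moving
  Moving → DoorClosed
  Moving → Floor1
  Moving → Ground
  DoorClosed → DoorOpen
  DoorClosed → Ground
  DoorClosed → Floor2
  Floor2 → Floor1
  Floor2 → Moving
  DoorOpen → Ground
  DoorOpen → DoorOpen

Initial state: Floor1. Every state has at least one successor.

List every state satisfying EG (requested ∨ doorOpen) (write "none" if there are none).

States satisfying requested ∨ doorOpen: {Floor1, Ground, Moving, DoorClosed, Floor2, DoorOpen}.
States satisfying EG (requested ∨ doorOpen): {Floor1, Ground, Moving, DoorClosed, Floor2, DoorOpen}.

{Floor1, Ground, Moving, DoorClosed, Floor2, DoorOpen}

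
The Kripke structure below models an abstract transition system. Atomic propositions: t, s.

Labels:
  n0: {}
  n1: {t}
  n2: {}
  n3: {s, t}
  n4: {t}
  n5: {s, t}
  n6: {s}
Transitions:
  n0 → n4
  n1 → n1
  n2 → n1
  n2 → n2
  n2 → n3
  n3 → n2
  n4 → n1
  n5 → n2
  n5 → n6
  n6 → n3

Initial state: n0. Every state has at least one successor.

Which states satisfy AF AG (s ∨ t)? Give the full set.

States satisfying AG (s ∨ t): {n1, n4}.
States satisfying AF AG (s ∨ t): {n0, n1, n4}.

{n0, n1, n4}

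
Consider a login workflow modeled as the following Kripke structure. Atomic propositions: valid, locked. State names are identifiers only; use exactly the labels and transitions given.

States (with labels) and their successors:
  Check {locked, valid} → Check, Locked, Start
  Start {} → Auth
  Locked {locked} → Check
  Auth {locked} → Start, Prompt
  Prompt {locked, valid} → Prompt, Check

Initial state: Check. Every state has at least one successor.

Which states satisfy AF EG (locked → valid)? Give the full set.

States satisfying EG (locked → valid): {Check, Prompt}.
States satisfying AF EG (locked → valid): {Check, Locked, Prompt}.

{Check, Locked, Prompt}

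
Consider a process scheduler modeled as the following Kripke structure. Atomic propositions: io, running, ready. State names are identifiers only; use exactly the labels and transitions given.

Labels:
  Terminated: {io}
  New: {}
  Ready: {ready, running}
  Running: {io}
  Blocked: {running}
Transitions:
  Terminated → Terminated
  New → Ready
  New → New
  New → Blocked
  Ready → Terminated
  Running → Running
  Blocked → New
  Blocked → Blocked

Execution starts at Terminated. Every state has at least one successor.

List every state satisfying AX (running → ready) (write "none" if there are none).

{Terminated, Ready, Running}

States satisfying running → ready: {Terminated, New, Ready, Running}.
States satisfying AX (running → ready): {Terminated, Ready, Running}.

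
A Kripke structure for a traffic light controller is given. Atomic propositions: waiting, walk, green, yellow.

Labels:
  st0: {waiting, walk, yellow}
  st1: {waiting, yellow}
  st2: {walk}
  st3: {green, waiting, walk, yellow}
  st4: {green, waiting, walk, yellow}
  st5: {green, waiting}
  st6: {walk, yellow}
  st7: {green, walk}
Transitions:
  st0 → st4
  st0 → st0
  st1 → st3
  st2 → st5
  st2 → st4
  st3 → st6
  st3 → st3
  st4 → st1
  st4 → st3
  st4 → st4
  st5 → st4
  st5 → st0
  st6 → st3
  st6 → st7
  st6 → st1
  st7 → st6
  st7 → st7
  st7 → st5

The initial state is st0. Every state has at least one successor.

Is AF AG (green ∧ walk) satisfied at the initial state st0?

No

States satisfying AG (green ∧ walk): ∅.
States satisfying AF AG (green ∧ walk): ∅.
There is a path from st0 along which AG (green ∧ walk) never holds.
st0 ∉ Sat(AF AG (green ∧ walk)).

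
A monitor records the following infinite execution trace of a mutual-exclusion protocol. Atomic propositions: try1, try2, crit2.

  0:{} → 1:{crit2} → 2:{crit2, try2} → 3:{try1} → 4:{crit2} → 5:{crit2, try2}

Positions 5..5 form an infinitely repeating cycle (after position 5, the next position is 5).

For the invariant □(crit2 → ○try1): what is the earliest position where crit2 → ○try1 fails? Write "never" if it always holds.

Check crit2 → ○try1 at each position in order: 0 ✓.
At position 1 the labels are {crit2} and the next position 2 has {crit2, try2}, so crit2 → ○try1 is false there. This is the first violation.

1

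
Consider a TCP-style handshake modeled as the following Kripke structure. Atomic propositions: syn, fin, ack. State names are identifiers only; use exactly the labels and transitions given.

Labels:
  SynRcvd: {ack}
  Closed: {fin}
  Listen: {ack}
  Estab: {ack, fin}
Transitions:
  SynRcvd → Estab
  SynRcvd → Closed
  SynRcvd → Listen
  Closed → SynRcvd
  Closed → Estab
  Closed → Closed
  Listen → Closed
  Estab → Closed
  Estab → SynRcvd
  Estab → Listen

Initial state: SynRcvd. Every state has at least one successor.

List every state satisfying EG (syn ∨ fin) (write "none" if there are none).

{Closed, Estab}

States satisfying syn ∨ fin: {Closed, Estab}.
States satisfying EG (syn ∨ fin): {Closed, Estab}.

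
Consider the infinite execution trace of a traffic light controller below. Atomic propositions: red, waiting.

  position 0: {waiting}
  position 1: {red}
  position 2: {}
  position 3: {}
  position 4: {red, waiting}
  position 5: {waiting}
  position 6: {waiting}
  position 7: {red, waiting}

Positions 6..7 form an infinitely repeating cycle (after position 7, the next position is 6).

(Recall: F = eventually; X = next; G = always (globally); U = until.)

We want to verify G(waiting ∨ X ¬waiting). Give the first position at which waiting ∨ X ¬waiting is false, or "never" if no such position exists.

3

Check waiting ∨ X ¬waiting at each position in order: 0 ✓, 1 ✓, 2 ✓.
At position 3 the labels are {} and the next position 4 has {red, waiting}, so waiting ∨ X ¬waiting is false there. This is the first violation.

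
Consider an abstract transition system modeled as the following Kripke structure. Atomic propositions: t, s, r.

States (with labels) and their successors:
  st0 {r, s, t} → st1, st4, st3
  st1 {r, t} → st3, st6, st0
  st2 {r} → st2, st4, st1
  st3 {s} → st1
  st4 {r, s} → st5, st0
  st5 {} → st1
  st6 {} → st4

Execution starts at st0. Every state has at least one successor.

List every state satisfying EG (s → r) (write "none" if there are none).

{st0, st1, st2, st4, st5, st6}

States satisfying s → r: {st0, st1, st2, st4, st5, st6}.
States satisfying EG (s → r): {st0, st1, st2, st4, st5, st6}.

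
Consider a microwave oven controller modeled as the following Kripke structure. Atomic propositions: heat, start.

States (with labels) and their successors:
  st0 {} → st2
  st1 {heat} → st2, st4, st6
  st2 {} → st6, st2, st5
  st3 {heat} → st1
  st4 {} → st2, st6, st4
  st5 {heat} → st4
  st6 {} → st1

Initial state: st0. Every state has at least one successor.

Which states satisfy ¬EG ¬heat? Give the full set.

States satisfying ¬heat: {st0, st2, st4, st6}.
States satisfying EG ¬heat: {st0, st2, st4}.
States satisfying ¬EG ¬heat: {st1, st3, st5, st6}.

{st1, st3, st5, st6}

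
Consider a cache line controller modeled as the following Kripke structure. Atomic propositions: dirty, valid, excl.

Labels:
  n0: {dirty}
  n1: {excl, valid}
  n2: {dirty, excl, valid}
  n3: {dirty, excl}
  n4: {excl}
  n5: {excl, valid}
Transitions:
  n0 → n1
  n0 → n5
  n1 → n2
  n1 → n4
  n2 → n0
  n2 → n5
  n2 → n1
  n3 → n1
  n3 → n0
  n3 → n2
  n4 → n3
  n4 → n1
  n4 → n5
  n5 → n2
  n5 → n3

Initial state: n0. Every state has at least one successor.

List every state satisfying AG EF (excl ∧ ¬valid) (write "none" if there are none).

States satisfying EF (excl ∧ ¬valid): {n0, n1, n2, n3, n4, n5}.
States satisfying AG EF (excl ∧ ¬valid): {n0, n1, n2, n3, n4, n5}.

{n0, n1, n2, n3, n4, n5}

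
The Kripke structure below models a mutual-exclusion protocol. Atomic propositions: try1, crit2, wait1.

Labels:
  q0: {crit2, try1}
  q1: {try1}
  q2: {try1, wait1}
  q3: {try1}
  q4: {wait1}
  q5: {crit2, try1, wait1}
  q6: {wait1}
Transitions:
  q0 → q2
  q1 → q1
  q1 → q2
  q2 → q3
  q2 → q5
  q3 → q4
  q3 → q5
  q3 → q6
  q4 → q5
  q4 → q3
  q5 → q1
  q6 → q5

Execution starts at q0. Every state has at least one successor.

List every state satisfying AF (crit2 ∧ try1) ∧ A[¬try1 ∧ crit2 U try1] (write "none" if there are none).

States satisfying crit2 ∧ try1: {q0, q5}.
States satisfying AF (crit2 ∧ try1): {q0, q5, q6}.
States satisfying ¬try1 ∧ crit2: ∅.
States satisfying try1: {q0, q1, q2, q3, q5}.
States satisfying A[¬try1 ∧ crit2 U try1]: {q0, q1, q2, q3, q5}.
States satisfying AF (crit2 ∧ try1) ∧ A[¬try1 ∧ crit2 U try1]: {q0, q5}.

{q0, q5}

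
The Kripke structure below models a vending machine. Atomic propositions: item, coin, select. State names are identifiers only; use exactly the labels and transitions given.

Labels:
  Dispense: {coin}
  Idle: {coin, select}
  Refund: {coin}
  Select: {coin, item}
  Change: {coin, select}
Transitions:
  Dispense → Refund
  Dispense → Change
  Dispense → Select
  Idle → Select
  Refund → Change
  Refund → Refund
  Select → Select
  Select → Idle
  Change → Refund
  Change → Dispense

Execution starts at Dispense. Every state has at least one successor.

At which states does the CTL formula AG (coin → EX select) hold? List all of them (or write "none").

States satisfying coin → EX select: {Dispense, Refund, Select}.
States satisfying AG (coin → EX select): ∅.

none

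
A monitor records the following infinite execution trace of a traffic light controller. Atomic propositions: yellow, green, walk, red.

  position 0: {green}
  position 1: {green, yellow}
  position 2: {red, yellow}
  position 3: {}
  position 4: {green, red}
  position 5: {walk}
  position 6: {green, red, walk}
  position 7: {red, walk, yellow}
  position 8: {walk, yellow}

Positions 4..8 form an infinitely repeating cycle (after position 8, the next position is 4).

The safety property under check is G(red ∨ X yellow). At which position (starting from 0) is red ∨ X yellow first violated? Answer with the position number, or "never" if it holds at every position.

Check red ∨ X yellow at each position in order: 0 ✓, 1 ✓, 2 ✓.
At position 3 the labels are {} and the next position 4 has {green, red}, so red ∨ X yellow is false there. This is the first violation.

3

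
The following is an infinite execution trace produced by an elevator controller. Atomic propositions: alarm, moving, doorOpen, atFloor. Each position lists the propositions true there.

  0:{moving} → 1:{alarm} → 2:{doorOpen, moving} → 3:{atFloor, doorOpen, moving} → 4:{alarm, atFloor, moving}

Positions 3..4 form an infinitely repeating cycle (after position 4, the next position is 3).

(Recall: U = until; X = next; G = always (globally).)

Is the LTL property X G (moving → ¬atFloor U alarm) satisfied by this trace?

No

The position after 0 is 1; G (moving → ¬atFloor U alarm) is false there.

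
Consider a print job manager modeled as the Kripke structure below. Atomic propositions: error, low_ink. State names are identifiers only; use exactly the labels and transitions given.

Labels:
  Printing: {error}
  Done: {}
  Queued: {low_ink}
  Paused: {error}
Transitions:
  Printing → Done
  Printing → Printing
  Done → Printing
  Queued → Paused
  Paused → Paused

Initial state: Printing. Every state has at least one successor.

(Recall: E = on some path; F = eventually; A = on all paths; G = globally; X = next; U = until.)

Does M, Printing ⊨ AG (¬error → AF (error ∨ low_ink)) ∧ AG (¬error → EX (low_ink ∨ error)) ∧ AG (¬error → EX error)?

States satisfying ¬error → AF (error ∨ low_ink): {Printing, Done, Queued, Paused}.
States satisfying AG (¬error → AF (error ∨ low_ink)): {Printing, Done, Queued, Paused}.
States satisfying ¬error → EX (low_ink ∨ error): {Printing, Done, Queued, Paused}.
States satisfying AG (¬error → EX (low_ink ∨ error)): {Printing, Done, Queued, Paused}.
States satisfying ¬error → EX error: {Printing, Done, Queued, Paused}.
States satisfying AG (¬error → EX error): {Printing, Done, Queued, Paused}.
States satisfying AG (¬error → AF (error ∨ low_ink)) ∧ AG (¬error → EX (low_ink ∨ error)) ∧ AG (¬error → EX error): {Printing, Done, Queued, Paused}.
Printing ∈ Sat(AG (¬error → AF (error ∨ low_ink)) ∧ AG (¬error → EX (low_ink ∨ error)) ∧ AG (¬error → EX error)).

Yes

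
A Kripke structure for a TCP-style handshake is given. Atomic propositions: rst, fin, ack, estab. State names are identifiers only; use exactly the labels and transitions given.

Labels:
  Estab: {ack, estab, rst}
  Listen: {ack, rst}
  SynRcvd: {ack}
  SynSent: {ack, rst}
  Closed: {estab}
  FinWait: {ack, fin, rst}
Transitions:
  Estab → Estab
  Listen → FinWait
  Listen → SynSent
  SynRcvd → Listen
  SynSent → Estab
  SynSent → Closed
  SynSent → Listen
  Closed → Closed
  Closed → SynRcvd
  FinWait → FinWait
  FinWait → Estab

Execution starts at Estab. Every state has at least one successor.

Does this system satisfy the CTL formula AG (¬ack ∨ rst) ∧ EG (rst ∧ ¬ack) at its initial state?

States satisfying ¬ack ∨ rst: {Estab, Listen, SynSent, Closed, FinWait}.
States satisfying AG (¬ack ∨ rst): {Estab, FinWait}.
States satisfying rst ∧ ¬ack: ∅.
States satisfying EG (rst ∧ ¬ack): ∅.
States satisfying AG (¬ack ∨ rst) ∧ EG (rst ∧ ¬ack): ∅.
Estab ∉ Sat(AG (¬ack ∨ rst) ∧ EG (rst ∧ ¬ack)).

Does not hold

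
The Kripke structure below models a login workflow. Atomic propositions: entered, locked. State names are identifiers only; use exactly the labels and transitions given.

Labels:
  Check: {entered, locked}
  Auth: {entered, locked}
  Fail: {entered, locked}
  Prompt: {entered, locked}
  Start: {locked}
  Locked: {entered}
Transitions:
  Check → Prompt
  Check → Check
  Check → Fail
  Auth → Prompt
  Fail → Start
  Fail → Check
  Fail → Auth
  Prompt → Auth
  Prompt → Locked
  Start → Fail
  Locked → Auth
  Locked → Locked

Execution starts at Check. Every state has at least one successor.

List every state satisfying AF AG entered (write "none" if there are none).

{Auth, Prompt, Locked}

States satisfying AG entered: {Auth, Prompt, Locked}.
States satisfying AF AG entered: {Auth, Prompt, Locked}.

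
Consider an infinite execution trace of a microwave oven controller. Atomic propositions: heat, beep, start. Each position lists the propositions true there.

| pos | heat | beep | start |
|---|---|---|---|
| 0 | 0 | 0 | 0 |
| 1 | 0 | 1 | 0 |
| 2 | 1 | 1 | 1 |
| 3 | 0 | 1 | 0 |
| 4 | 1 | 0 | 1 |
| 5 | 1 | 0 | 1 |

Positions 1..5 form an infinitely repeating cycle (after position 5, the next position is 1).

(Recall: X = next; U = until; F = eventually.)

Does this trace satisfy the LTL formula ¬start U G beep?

Violated

Walking from position 0: at position 2, G beep has not yet held and ¬start fails, so ¬start U G beep is false.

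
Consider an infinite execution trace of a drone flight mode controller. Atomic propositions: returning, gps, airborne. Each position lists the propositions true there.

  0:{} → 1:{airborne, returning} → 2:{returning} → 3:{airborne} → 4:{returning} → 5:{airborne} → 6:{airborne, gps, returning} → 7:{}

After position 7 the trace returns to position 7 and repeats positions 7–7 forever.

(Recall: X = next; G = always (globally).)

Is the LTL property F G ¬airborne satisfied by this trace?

G ¬airborne holds at position 7, which is reachable from 0, so F G ¬airborne holds.

Satisfied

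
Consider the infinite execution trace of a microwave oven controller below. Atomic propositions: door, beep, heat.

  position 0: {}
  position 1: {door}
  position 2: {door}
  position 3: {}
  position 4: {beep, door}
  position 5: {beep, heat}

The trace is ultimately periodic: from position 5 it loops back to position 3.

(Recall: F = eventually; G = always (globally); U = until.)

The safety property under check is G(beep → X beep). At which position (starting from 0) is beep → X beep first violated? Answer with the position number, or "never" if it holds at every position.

5

Check beep → X beep at each position in order: 0 ✓, 1 ✓, 2 ✓, 3 ✓, 4 ✓.
At position 5 the labels are {beep, heat} and the next position 3 has {}, so beep → X beep is false there. This is the first violation.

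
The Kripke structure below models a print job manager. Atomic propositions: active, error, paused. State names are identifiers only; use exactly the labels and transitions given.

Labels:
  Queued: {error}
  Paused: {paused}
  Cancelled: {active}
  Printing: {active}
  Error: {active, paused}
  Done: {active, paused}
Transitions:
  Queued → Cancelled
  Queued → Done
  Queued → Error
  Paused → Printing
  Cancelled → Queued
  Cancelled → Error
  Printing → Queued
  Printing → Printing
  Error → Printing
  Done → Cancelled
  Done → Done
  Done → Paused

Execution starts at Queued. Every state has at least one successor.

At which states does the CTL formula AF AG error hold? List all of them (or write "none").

States satisfying AG error: ∅.
States satisfying AF AG error: ∅.

none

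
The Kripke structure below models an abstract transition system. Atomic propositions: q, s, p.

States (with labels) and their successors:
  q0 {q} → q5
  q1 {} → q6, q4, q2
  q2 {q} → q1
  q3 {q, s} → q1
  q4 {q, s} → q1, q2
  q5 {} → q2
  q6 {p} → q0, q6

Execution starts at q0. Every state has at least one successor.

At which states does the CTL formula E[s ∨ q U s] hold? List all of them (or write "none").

States satisfying s ∨ q: {q0, q2, q3, q4}.
States satisfying s: {q3, q4}.
States satisfying E[s ∨ q U s]: {q3, q4}.

{q3, q4}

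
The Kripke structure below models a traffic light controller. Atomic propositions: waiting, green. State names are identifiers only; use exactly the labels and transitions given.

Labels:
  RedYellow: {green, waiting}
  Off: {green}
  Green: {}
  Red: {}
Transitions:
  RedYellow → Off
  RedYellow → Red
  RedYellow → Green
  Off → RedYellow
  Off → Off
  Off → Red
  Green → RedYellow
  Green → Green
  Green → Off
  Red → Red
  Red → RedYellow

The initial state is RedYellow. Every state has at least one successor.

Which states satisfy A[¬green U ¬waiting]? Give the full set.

States satisfying ¬green: {Green, Red}.
States satisfying ¬waiting: {Off, Green, Red}.
States satisfying A[¬green U ¬waiting]: {Off, Green, Red}.

{Off, Green, Red}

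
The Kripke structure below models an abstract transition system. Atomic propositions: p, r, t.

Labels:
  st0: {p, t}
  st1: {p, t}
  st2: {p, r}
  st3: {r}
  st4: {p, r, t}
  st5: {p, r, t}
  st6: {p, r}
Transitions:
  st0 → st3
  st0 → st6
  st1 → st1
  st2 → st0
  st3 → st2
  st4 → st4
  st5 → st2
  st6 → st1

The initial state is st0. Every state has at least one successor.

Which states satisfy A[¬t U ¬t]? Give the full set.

{st2, st3, st6}

States satisfying ¬t: {st2, st3, st6}.
States satisfying A[¬t U ¬t]: {st2, st3, st6}.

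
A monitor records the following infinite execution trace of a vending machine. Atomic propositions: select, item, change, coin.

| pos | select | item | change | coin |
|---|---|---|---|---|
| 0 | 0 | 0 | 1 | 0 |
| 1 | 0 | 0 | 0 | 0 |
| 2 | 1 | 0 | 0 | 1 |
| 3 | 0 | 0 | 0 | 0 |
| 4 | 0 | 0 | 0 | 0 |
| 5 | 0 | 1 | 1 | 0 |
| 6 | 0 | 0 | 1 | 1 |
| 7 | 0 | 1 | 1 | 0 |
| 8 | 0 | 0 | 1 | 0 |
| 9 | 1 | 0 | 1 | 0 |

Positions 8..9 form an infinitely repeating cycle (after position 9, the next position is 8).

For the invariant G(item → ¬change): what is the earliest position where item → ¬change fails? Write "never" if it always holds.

Check item → ¬change at each position in order: 0 ✓, 1 ✓, 2 ✓, 3 ✓, 4 ✓.
At position 5 the labels are {change, item}, so item → ¬change is false there. This is the first violation.

5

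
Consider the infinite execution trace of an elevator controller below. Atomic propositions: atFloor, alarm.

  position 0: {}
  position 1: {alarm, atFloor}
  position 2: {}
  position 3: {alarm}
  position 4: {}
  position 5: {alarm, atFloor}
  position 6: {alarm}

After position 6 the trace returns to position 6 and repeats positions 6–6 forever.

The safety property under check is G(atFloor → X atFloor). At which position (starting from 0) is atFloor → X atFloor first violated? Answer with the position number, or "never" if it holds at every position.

1

Check atFloor → X atFloor at each position in order: 0 ✓.
At position 1 the labels are {alarm, atFloor} and the next position 2 has {}, so atFloor → X atFloor is false there. This is the first violation.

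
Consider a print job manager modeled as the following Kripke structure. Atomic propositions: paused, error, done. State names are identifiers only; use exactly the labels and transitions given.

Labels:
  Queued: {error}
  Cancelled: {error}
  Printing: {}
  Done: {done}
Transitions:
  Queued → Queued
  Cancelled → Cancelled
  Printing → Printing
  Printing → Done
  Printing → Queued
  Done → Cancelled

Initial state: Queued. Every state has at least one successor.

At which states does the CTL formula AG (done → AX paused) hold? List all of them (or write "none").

{Queued, Cancelled}

States satisfying done → AX paused: {Queued, Cancelled, Printing}.
States satisfying AG (done → AX paused): {Queued, Cancelled}.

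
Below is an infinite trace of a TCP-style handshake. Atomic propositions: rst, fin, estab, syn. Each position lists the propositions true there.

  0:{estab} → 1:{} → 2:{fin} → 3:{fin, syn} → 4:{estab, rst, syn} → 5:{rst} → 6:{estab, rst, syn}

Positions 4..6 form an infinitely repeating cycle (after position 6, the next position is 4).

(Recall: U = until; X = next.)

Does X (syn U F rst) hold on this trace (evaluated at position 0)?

The position after 0 is 1; syn U F rst is true there.

Holds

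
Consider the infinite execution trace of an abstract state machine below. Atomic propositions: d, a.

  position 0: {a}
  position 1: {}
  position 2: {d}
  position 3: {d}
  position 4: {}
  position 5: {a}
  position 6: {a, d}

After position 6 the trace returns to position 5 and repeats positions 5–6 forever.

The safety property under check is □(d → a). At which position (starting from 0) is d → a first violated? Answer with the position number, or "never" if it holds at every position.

Check d → a at each position in order: 0 ✓, 1 ✓.
At position 2 the labels are {d}, so d → a is false there. This is the first violation.

2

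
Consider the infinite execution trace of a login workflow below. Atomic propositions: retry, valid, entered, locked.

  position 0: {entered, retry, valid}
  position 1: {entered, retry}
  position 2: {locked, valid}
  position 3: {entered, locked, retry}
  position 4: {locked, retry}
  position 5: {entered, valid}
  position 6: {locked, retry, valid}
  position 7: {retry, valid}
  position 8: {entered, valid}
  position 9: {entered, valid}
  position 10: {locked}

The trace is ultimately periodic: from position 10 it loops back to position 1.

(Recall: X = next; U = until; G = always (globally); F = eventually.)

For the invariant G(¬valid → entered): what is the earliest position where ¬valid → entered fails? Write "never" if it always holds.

Check ¬valid → entered at each position in order: 0 ✓, 1 ✓, 2 ✓, 3 ✓.
At position 4 the labels are {locked, retry}, so ¬valid → entered is false there. This is the first violation.

4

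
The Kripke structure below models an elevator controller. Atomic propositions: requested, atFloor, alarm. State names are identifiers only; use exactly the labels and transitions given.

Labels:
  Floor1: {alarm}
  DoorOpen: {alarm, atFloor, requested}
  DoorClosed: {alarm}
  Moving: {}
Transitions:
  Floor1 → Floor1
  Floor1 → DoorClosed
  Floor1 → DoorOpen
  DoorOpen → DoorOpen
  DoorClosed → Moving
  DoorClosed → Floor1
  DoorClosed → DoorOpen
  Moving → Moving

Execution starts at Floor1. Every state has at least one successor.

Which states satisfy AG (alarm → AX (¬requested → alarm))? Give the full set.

{DoorOpen, Moving}

States satisfying alarm → AX (¬requested → alarm): {Floor1, DoorOpen, Moving}.
States satisfying AG (alarm → AX (¬requested → alarm)): {DoorOpen, Moving}.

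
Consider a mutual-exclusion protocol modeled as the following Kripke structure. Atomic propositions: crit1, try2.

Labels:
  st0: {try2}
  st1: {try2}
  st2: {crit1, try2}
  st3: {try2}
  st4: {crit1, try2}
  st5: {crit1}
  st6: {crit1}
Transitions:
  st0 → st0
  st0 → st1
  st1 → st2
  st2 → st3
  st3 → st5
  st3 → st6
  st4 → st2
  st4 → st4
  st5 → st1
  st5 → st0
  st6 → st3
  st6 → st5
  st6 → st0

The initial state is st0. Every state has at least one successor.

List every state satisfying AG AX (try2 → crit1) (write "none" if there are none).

none

States satisfying AX (try2 → crit1): {st1, st3, st4}.
States satisfying AG AX (try2 → crit1): ∅.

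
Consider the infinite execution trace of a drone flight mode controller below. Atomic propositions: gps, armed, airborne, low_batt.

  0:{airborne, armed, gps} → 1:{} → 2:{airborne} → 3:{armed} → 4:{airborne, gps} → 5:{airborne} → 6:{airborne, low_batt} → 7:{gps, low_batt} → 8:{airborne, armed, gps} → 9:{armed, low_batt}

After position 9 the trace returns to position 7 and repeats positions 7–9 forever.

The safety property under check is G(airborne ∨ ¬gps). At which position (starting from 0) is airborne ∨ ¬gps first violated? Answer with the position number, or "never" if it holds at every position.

7

Check airborne ∨ ¬gps at each position in order: 0 ✓, 1 ✓, 2 ✓, 3 ✓, 4 ✓, 5 ✓, 6 ✓.
At position 7 the labels are {gps, low_batt}, so airborne ∨ ¬gps is false there. This is the first violation.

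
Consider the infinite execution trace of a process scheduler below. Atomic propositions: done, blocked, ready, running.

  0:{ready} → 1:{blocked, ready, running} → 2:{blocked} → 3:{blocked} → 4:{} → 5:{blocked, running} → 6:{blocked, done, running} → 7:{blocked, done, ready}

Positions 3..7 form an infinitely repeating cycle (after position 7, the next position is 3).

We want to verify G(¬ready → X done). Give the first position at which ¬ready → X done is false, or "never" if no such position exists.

Check ¬ready → X done at each position in order: 0 ✓, 1 ✓.
At position 2 the labels are {blocked} and the next position 3 has {blocked}, so ¬ready → X done is false there. This is the first violation.

2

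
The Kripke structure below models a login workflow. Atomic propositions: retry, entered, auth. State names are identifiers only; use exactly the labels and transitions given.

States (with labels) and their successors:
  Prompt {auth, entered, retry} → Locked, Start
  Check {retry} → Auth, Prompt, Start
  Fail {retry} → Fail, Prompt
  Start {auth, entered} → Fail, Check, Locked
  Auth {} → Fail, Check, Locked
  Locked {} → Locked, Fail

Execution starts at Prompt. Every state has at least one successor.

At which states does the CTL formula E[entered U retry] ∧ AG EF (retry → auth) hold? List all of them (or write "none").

{Prompt, Check, Fail, Start}

States satisfying entered: {Prompt, Start}.
States satisfying retry: {Prompt, Check, Fail}.
States satisfying E[entered U retry]: {Prompt, Check, Fail, Start}.
States satisfying EF (retry → auth): {Prompt, Check, Fail, Start, Auth, Locked}.
States satisfying AG EF (retry → auth): {Prompt, Check, Fail, Start, Auth, Locked}.
States satisfying E[entered U retry] ∧ AG EF (retry → auth): {Prompt, Check, Fail, Start}.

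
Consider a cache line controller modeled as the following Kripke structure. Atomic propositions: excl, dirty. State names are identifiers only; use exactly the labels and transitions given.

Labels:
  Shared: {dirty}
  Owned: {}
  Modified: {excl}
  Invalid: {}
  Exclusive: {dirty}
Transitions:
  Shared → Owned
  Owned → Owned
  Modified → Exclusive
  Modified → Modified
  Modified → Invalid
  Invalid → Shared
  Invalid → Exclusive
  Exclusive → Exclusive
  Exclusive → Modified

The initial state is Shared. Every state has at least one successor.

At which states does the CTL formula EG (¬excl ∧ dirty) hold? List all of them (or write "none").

{Exclusive}

States satisfying ¬excl ∧ dirty: {Shared, Exclusive}.
States satisfying EG (¬excl ∧ dirty): {Exclusive}.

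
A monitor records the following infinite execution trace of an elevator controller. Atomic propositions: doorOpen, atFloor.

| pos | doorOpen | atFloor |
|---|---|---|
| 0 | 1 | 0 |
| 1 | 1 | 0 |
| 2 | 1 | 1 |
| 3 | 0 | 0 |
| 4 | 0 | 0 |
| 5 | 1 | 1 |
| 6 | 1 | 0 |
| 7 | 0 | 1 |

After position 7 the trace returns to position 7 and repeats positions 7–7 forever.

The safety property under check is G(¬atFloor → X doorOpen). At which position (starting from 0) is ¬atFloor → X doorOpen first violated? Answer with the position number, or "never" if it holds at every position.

3

Check ¬atFloor → X doorOpen at each position in order: 0 ✓, 1 ✓, 2 ✓.
At position 3 the labels are {} and the next position 4 has {}, so ¬atFloor → X doorOpen is false there. This is the first violation.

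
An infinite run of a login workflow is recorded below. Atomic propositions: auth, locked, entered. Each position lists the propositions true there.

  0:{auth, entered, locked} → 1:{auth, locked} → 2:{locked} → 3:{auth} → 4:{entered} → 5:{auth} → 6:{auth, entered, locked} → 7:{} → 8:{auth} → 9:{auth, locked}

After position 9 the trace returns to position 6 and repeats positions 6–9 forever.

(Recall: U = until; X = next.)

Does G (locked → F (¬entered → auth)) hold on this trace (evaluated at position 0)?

locked → F (¬entered → auth) holds at every position 0..9, and those are all positions ever visited, so G (locked → F (¬entered → auth)) holds.
Positions where locked holds: 0, 1, 2, 6, 9.
Check F (¬entered → auth) at each: 0→ok, 1→ok, 2→ok, 6→ok, 9→ok.

Holds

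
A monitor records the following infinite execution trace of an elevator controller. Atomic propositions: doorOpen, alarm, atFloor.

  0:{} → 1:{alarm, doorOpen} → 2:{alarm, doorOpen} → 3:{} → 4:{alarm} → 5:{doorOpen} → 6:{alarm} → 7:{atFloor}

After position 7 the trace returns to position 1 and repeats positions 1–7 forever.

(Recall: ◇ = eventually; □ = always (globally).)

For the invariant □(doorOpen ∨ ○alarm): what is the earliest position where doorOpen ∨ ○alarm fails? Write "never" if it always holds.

4

Check doorOpen ∨ ○alarm at each position in order: 0 ✓, 1 ✓, 2 ✓, 3 ✓.
At position 4 the labels are {alarm} and the next position 5 has {doorOpen}, so doorOpen ∨ ○alarm is false there. This is the first violation.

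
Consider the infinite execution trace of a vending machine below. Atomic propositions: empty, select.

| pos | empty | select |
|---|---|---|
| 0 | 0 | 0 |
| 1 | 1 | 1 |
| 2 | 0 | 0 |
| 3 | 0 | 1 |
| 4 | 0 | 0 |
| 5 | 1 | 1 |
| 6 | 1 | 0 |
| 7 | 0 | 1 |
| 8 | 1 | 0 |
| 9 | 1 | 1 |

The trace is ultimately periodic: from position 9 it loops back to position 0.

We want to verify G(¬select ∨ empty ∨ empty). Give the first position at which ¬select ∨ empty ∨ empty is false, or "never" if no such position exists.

3

Check ¬select ∨ empty ∨ empty at each position in order: 0 ✓, 1 ✓, 2 ✓.
At position 3 the labels are {select}, so ¬select ∨ empty ∨ empty is false there. This is the first violation.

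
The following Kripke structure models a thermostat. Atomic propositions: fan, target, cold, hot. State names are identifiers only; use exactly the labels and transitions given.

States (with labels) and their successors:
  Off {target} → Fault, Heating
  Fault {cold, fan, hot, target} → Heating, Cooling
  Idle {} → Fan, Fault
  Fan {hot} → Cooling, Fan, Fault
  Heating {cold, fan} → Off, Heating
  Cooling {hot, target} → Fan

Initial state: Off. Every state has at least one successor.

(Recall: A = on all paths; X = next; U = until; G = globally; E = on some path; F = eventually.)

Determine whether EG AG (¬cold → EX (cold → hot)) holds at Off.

States satisfying AG (¬cold → EX (cold → hot)): {Off, Fault, Idle, Fan, Heating, Cooling}.
States satisfying EG AG (¬cold → EX (cold → hot)): {Off, Fault, Idle, Fan, Heating, Cooling}.
Off ∈ Sat(EG AG (¬cold → EX (cold → hot))).

Holds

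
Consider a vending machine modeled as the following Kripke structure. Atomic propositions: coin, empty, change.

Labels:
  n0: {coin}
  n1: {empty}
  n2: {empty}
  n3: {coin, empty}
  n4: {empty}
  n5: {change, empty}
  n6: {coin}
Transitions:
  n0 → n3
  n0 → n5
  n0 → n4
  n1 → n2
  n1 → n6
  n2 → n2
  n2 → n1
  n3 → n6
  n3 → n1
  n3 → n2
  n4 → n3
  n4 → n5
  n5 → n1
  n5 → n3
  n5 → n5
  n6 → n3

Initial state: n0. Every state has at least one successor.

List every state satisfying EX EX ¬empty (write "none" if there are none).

{n0, n2, n3, n4, n5, n6}

States satisfying EX ¬empty: {n1, n3}.
States satisfying EX EX ¬empty: {n0, n2, n3, n4, n5, n6}.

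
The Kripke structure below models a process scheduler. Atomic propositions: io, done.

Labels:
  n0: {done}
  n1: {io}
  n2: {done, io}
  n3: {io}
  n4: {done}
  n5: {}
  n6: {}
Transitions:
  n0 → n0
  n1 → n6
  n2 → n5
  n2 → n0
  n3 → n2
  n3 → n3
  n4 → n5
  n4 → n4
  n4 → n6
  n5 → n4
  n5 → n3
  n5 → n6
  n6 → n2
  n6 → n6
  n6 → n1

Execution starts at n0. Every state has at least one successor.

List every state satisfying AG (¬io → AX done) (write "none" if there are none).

States satisfying ¬io → AX done: {n0, n1, n2, n3}.
States satisfying AG (¬io → AX done): {n0}.

{n0}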